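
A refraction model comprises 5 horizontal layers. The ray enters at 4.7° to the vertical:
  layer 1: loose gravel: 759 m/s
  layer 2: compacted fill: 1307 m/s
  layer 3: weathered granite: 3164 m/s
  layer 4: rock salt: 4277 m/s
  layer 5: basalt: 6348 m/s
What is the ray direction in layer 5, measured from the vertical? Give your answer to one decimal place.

43.3°

Snell's law across each interface conserves sin θ / V, so sin θ_5 = V_5·sin θ₁/V₁.
sin θ_5 = 6348 × sin 4.7° / 759 = 0.6853.
θ_5 = arcsin 0.6853 = 43.26°.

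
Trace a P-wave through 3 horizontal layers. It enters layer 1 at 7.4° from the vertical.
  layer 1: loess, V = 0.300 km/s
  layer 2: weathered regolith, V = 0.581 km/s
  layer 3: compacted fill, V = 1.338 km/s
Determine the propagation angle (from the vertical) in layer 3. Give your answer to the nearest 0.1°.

Ray parameter p = sin 7.4° / 0.300 = 4.2932e-01 s/km.
sin θ_3 = p·V_3 = 4.2932e-01 × 1.338 = 0.5744.
θ_3 = 35.06° from the vertical.

35.1°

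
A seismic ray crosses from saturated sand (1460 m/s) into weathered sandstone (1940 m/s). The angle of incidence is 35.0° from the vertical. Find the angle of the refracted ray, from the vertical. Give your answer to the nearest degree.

Snell's law: sin θ₂ = (V₂/V₁)·sin θ₁ = (1940/1460)·sin 35.0° = 0.7621.
θ₂ = sin⁻¹(0.7621) = 49.65° (from vertical).

50°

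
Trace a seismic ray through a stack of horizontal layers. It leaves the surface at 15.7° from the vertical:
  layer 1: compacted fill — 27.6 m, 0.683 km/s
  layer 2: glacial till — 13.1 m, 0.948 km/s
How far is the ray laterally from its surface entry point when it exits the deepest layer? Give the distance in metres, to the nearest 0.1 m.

Apply Snell's law at each interface; in layer i the horizontal offset is hᵢ·tan θᵢ.
Layer 1: θ = 15.70°; offset = 27.6·tan 15.70° = 7.758 m.
Layer 2: sin θ = 0.948·sin 15.7°/0.683 = 0.3756, θ = 22.06°; offset = 13.1·tan 22.06° = 5.309 m.
Summing the layer offsets gives 13.067 m.

13.1 m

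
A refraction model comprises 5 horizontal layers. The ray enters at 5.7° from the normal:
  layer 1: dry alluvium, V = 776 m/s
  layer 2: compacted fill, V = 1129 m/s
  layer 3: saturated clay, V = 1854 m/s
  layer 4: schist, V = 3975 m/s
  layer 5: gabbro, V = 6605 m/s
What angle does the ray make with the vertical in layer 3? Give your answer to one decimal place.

Snell's law across each interface conserves sin θ / V, so sin θ_3 = V_3·sin θ₁/V₁.
sin θ_3 = 1854 × sin 5.7° / 776 = 0.2373.
θ_3 = arcsin 0.2373 = 13.73°.

13.7°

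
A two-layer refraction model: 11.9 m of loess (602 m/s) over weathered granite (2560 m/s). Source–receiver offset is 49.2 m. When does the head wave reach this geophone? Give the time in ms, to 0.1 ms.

t = x/V₂ + 2h·√(V₂²−V₁²)/(V₁V₂).
√(V₂²−V₁²) = √(2560²−602²) = 2488.2 m/s; delay term = 2·11.9·2488.2/(602·2560) = 0.03843 s.
t = 49.2/2560 + 0.03843 = 0.05764 s.

57.6 ms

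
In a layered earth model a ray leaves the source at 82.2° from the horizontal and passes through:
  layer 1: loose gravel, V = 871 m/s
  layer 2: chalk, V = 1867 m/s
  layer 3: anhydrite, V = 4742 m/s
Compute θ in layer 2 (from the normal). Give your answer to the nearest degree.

From the normal: θ₁ = 90° − 82.2° = 7.8°.
Snell's law across each interface conserves sin θ / V, so sin θ_2 = V_2·sin θ₁/V₁.
sin θ_2 = 1867 × sin 7.8° / 871 = 0.2909.
θ_2 = 16.91° from the vertical.

17°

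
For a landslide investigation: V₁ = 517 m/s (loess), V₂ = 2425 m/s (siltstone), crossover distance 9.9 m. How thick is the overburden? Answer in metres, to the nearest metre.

h = (x_cross/2)·√((V₂−V₁)/(V₂+V₁)).
(V₂−V₁)/(V₂+V₁) = (2425−517)/(2425+517) = 0.6485; √ = 0.8053.
h = (9.9/2)·0.8053 = 3.99 m.

4 m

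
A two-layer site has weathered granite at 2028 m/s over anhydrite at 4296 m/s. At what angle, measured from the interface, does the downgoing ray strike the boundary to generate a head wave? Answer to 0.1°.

61.8°

Critical incidence: sin θ_c = V₁/V₂ = 2028/4296 = 0.4721.
θ_c = arcsin 0.4721 = 28.17°.
Measured from the interface: 90° − 28.17° = 61.83°.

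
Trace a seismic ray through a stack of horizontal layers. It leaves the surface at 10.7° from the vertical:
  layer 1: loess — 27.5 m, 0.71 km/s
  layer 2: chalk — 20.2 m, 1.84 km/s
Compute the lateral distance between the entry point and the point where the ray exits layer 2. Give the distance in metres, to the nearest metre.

16 m

p = sin θ₁/V₁ = sin 10.7°/0.71 = 2.6150e-01 s/km is conserved through the stack.
Layer 1: θ = 10.70°; offset = 27.5·tan 10.70° = 5.196 m.
Layer 2: sin θ = p·1.84 = 0.4812 → θ = 28.76°; offset = 20.2·tan 28.76° = 11.087 m.
Summing the layer offsets gives 16.284 m.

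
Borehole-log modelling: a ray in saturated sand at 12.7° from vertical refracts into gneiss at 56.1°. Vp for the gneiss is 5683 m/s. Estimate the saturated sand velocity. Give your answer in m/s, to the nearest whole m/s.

sin 12.7° = 0.2198; sin 56.1° = 0.8300.
V₁ = V₂·(sin θ₁/sin θ₂) = 5683·(0.2198/0.8300) = 1505.26 m/s.

1505 m/s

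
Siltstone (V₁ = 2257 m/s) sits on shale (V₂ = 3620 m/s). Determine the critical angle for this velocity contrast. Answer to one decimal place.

Critical incidence: sin θ_c = V₁/V₂ = 2257/3620 = 0.6235.
θ_c = arcsin 0.6235 = 38.57°.

38.6°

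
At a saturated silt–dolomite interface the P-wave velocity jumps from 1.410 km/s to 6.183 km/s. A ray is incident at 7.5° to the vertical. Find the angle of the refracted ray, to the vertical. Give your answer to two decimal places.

sin θ₁/V₁ = sin θ₂/V₂ ⇒ sin θ₂ = 6.183·sin 7.5°/1.410 = 6.183·0.1305/1.410 = 0.5724.
θ₂ = sin⁻¹(0.5724) = 34.92° (from vertical).

34.92°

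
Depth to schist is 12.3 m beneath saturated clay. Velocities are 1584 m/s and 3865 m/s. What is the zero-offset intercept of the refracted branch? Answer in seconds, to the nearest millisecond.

0.014 s

tᵢ = 2h·√(V₂²−V₁²)/(V₁V₂).
√(V₂²−V₁²) = √(3865²−1584²) = 3525.5 m/s.
tᵢ = 2·12.3·3525.5/(1584·3865) = 0.01417 s.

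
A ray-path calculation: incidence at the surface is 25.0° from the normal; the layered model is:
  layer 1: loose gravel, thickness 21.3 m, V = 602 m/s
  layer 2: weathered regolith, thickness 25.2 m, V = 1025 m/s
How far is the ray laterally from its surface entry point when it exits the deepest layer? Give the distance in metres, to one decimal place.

Ray parameter p = sin 25.0° / 602 m/s = 7.0202e-04 s/m.
Layer 1: θ = 25.00°; offset = 21.3·tan 25.00° = 9.932 m.
Layer 2: sin θ = p·1025 = 0.7196 → θ = 46.02°; offset = 25.2·tan 46.02° = 26.113 m.
Σ offsets = 36.045 m.

36.0 m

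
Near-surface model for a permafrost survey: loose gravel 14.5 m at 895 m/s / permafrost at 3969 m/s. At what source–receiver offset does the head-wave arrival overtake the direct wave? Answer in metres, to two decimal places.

36.48 m

x_cross = 2h·√((V₂+V₁)/(V₂−V₁)).
(V₂+V₁)/(V₂−V₁) = (3969+895)/(3969−895) = 1.5823; √ = 1.2579.
x_cross = 2·14.5·1.2579 = 36.48 m.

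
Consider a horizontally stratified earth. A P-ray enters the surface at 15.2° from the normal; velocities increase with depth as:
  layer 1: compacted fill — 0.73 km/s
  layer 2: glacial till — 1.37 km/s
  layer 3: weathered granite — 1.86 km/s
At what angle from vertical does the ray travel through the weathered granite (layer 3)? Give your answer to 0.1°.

Snell's law across each interface conserves sin θ / V, so sin θ_3 = V_3·sin θ₁/V₁.
sin θ_3 = 1.86 × sin 15.2° / 0.73 = 0.6680.
θ_3 = 41.92° from the vertical.

41.9°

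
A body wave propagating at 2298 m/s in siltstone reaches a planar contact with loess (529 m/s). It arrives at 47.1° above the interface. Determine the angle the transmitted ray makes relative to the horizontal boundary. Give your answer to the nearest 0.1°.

81.0°

Convert to the normal: θ₁ = 90° − 47.1° = 42.9°.
Snell's law: sin θ₂ = (V₂/V₁)·sin θ₁ = (529/2298)·sin 42.9° = 0.1567.
θ₂ = arcsin 0.1567 = 9.02° from the normal.
From the interface: 90° − 9.02° = 80.98°.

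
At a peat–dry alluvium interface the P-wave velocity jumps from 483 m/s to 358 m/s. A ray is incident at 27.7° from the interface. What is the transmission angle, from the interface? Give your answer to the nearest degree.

Angle from the normal: 90° − 27.7° = 62.3°.
Snell's law: sin θ₂ = (V₂/V₁)·sin θ₁ = (358/483)·sin 62.3° = 0.6563.
θ₂ = arcsin 0.6563 = 41.01° from the normal.
From the interface: 90° − 41.01° = 48.99°.

49°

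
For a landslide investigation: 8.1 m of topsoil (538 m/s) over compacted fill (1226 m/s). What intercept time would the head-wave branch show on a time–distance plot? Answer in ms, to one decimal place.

tᵢ = 2h·√(V₂²−V₁²)/(V₁V₂).
√(V₂²−V₁²) = √(1226²−538²) = 1101.6 m/s.
tᵢ = 2·8.1·1101.6/(538·1226) = 0.02706 s.

27.1 ms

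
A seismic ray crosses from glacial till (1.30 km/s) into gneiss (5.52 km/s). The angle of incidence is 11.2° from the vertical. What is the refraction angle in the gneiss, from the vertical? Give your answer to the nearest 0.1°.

55.6°

sin θ₁/V₁ = sin θ₂/V₂ ⇒ sin θ₂ = 5.52·sin 11.2°/1.30 = 5.52·0.1942/1.30 = 0.8247.
θ₂ = arcsin 0.8247 = 55.56° from the normal.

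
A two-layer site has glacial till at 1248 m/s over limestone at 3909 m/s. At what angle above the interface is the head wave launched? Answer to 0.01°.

At critical incidence the refracted ray runs along the interface (θ₂ = 90°), so sin θ_c = V₁/V₂.
θ_c = arcsin(1248/3909) = arcsin 0.3193 = 18.62°.
Measured from the interface: 90° − 18.62° = 71.38°.

71.38°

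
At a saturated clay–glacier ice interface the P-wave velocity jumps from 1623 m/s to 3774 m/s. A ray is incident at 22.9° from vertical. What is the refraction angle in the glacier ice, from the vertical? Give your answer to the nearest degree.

Snell's law: sin θ₂ = (V₂/V₁)·sin θ₁ = (3774/1623)·sin 22.9° = 0.9048.
θ₂ = arcsin 0.9048 = 64.80° from the normal.

65°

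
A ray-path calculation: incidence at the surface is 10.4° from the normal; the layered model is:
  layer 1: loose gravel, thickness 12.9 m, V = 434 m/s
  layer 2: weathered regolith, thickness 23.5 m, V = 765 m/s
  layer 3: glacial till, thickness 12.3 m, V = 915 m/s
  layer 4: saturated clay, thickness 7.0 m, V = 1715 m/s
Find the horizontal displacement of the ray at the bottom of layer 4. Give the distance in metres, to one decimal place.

22.4 m

p = sin θ₁/V₁ = sin 10.4°/434 = 4.1594e-04 s/m is conserved through the stack.
Layer 1: θ = 10.40°; offset = 12.9·tan 10.40° = 2.368 m.
Layer 2: sin θ = p·765 = 0.3182 → θ = 18.55°; offset = 23.5·tan 18.55° = 7.888 m.
Layer 3: sin θ = p·915 = 0.3806 → θ = 22.37°; offset = 12.3·tan 22.37° = 5.062 m.
Layer 4: sin θ = p·1715 = 0.7133 → θ = 45.51°; offset = 7.0·tan 45.51° = 7.125 m.
Total horizontal offset = 22.442 m.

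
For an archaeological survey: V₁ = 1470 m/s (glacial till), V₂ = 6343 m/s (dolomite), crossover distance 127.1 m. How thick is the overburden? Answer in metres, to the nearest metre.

50 m

x_cross = 2h·√((V₂+V₁)/(V₂−V₁)) → h = x_cross / (2·√((V₂+V₁)/(V₂−V₁))).
√((V₂+V₁)/(V₂−V₁)) = √((6343+1470)/(6343−1470)) = 1.2662.
h = 127.1 / (2·1.2662) = 50.19 m.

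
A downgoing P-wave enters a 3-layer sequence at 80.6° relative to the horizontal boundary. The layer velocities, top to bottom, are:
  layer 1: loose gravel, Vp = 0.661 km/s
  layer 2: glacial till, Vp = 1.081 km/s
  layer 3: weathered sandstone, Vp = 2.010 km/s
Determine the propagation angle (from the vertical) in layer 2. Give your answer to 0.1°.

15.5°

From the normal: θ₁ = 90° − 80.6° = 9.4°.
Snell's law across each interface conserves sin θ / V, so sin θ_2 = V_2·sin θ₁/V₁.
sin θ_2 = 1.081 × sin 9.4° / 0.661 = 0.2671.
θ_2 = 15.49° from the vertical.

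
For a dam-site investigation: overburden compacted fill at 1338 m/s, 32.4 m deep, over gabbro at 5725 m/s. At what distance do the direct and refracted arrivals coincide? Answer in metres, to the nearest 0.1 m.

82.2 m

x_cross = 2h·√((V₂+V₁)/(V₂−V₁)).
(V₂+V₁)/(V₂−V₁) = (5725+1338)/(5725−1338) = 1.6100; √ = 1.2689.
x_cross = 2·32.4·1.2689 = 82.22 m.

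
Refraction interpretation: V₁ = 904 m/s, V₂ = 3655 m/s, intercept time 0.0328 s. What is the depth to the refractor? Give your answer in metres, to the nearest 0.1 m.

h = tᵢ·V₁·V₂ / (2·√(V₂²−V₁²)).
√(V₂²−V₁²) = √(3655² − 904²) = 3541.4 m/s.
h = 0.0328 s × 904 × 3655 / (2 × 3541.4) = 15.30 m.

15.3 m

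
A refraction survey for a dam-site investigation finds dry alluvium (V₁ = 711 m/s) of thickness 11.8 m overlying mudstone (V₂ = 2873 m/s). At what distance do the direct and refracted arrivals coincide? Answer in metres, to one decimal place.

30.4 m

θ_c = arcsin(711/2873) = 14.33°, so cos θ_c = 0.9689 and tᵢ = 2h cos θ_c/V₁ = 0.0322 s.
At crossover x/V₁ = x/V₂ + tᵢ ⇒ x = tᵢ/(1/V₁ − 1/V₂) = 0.03216/(1.4065e-03 − 3.4807e-04) = 30.39 m.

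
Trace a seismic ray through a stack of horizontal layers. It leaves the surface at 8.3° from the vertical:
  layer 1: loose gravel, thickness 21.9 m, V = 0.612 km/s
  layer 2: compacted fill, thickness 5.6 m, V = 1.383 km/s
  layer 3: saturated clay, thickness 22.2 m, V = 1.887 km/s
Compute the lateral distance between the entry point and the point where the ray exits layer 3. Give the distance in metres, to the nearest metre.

16 m

Apply Snell's law at each interface; in layer i the horizontal offset is hᵢ·tan θᵢ.
Layer 1: θ = 8.30°; offset = 21.9·tan 8.30° = 3.195 m.
Layer 2: sin θ = 1.383·sin 8.3°/0.612 = 0.3262, θ = 19.04°; offset = 5.6·tan 19.04° = 1.933 m.
Layer 3: sin θ = 1.887·sin 8.3°/0.612 = 0.4451, θ = 26.43°; offset = 22.2·tan 26.43° = 11.034 m.
Summing the layer offsets gives 16.162 m.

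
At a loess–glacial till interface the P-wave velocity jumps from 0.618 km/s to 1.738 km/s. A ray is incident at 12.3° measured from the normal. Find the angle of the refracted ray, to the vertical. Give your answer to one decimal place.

36.8°

Snell's law: sin θ₂ = (V₂/V₁)·sin θ₁ = (1.738/0.618)·sin 12.3° = 0.5991.
θ₂ = sin⁻¹(0.5991) = 36.81° (from vertical).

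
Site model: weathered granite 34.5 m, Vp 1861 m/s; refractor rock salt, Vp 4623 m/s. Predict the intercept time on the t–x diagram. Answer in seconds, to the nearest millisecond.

0.034 s

tᵢ = 2h·√(V₂²−V₁²)/(V₁V₂).
√(V₂²−V₁²) = √(4623²−1861²) = 4231.9 m/s.
tᵢ = 2·34.5·4231.9/(1861·4623) = 0.03394 s.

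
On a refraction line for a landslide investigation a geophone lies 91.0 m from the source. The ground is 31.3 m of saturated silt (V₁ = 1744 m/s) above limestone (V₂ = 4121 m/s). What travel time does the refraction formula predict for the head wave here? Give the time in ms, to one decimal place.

θ_c = arcsin(V₁/V₂) = arcsin(1744/4121) = 25.04°, cos θ_c = 0.9060.
Intercept time tᵢ = 2h cos θ_c / V₁ = 2·31.3·0.9060/1744 = 0.03252 s.
t = x/V₂ + tᵢ = 91.0/4121 + 0.03252 = 0.05460 s.

54.6 ms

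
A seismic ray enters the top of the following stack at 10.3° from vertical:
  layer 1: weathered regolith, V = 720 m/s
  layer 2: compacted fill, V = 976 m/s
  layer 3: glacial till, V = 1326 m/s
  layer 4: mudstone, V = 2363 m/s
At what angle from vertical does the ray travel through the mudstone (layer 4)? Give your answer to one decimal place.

Snell's law across each interface conserves sin θ / V, so sin θ_4 = V_4·sin θ₁/V₁.
sin θ_4 = 2363 × sin 10.3° / 720 = 0.5868.
θ_4 = arcsin 0.5868 = 35.93°.

35.9°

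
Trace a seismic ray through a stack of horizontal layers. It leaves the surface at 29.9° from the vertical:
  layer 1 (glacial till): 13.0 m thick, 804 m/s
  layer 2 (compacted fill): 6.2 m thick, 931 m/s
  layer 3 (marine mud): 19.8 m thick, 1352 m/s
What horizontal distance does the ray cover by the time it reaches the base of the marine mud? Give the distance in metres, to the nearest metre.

Apply Snell's law at each interface; in layer i the horizontal offset is hᵢ·tan θᵢ.
Layer 1: θ = 29.90°; offset = 13.0·tan 29.90° = 7.475 m.
Layer 2: sin θ = 931·sin 29.9°/804 = 0.5772, θ = 35.26°; offset = 6.2·tan 35.26° = 4.383 m.
Layer 3: sin θ = 1352·sin 29.9°/804 = 0.8383, θ = 56.96°; offset = 19.8·tan 56.96° = 30.438 m.
Σ offsets = 42.296 m.

42 m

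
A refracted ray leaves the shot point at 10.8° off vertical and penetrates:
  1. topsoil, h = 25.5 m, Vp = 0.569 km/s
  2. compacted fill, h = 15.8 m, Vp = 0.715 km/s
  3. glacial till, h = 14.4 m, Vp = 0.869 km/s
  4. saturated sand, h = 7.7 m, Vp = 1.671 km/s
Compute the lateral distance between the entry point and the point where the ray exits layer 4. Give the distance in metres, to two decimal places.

18.07 m

Apply Snell's law at each interface; in layer i the horizontal offset is hᵢ·tan θᵢ.
Layer 1: θ = 10.80°; offset = 25.5·tan 10.80° = 4.8644 m.
Layer 2: sin θ = 0.715·sin 10.8°/0.569 = 0.2355, θ = 13.62°; offset = 15.8·tan 13.62° = 3.8279 m.
Layer 3: sin θ = 0.869·sin 10.8°/0.569 = 0.2862, θ = 16.63°; offset = 14.4·tan 16.63° = 4.3008 m.
Layer 4: sin θ = 1.671·sin 10.8°/0.569 = 0.5503, θ = 33.39°; offset = 7.7·tan 33.39° = 5.0747 m.
Total horizontal offset = 18.0678 m.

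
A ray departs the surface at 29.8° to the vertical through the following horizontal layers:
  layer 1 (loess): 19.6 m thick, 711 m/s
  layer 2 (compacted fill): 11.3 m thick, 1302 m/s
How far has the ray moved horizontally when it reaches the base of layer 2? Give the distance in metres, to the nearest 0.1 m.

36.0 m

Apply Snell's law at each interface; in layer i the horizontal offset is hᵢ·tan θᵢ.
Layer 1: θ = 29.80°; offset = 19.6·tan 29.80° = 11.225 m.
Layer 2: sin θ = 1302·sin 29.8°/711 = 0.9101, θ = 65.52°; offset = 11.3·tan 65.52° = 24.813 m.
Σ offsets = 36.038 m.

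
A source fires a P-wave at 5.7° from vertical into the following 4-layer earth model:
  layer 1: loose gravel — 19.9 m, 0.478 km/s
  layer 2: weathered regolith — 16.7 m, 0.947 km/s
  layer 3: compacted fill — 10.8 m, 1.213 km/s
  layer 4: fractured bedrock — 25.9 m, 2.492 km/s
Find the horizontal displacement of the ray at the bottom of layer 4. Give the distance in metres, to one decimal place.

23.8 m

Apply Snell's law at each interface; in layer i the horizontal offset is hᵢ·tan θᵢ.
Layer 1: θ = 5.70°; offset = 19.9·tan 5.70° = 1.986 m.
Layer 2: sin θ = 0.947·sin 5.7°/0.478 = 0.1968, θ = 11.35°; offset = 16.7·tan 11.35° = 3.352 m.
Layer 3: sin θ = 1.213·sin 5.7°/0.478 = 0.2520, θ = 14.60°; offset = 10.8·tan 14.60° = 2.813 m.
Layer 4: sin θ = 2.492·sin 5.7°/0.478 = 0.5178, θ = 31.18°; offset = 25.9·tan 31.18° = 15.676 m.
Summing the layer offsets gives 23.827 m.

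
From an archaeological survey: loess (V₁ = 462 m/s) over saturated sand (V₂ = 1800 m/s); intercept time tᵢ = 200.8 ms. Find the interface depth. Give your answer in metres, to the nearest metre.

48 m

θ_c = arcsin(462/1800) = 14.87°; cos θ_c = 0.9665.
tᵢ = 2h cos θ_c/V₁ ⇒ h = tᵢ·V₁/(2 cos θ_c) = 0.2008·462/(2·0.9665) = 47.99 m.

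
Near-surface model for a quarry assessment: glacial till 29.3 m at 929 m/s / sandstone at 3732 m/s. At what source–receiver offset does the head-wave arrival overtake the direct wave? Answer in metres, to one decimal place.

75.6 m

θ_c = arcsin(929/3732) = 14.41°, so cos θ_c = 0.9685 and tᵢ = 2h cos θ_c/V₁ = 0.0611 s.
At crossover x/V₁ = x/V₂ + tᵢ ⇒ x = tᵢ/(1/V₁ − 1/V₂) = 0.06109/(1.0764e-03 − 2.6795e-04) = 75.57 m.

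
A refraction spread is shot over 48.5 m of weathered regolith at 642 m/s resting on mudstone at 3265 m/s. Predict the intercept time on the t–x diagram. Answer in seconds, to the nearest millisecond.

0.148 s

θ_c = arcsin(V₁/V₂) = arcsin(642/3265) = 11.34°; cos θ_c = 0.9805.
tᵢ = 2h·cos θ_c / V₁ = 2·48.5·0.9805 / 642 = 0.14814 s.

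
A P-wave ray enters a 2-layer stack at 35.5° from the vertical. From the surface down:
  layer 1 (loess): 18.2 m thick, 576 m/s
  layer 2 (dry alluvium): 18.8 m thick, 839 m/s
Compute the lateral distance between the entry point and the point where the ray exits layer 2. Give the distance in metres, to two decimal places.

Apply Snell's law at each interface; in layer i the horizontal offset is hᵢ·tan θᵢ.
Layer 1: θ = 35.50°; offset = 18.2·tan 35.50° = 12.9819 m.
Layer 2: sin θ = 839·sin 35.5°/576 = 0.8459, θ = 57.76°; offset = 18.8·tan 57.76° = 29.8114 m.
Σ offsets = 42.7933 m.

42.79 m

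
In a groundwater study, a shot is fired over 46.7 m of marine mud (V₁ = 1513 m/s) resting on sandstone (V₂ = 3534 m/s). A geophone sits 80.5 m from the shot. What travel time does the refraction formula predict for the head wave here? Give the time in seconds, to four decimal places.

0.0786 s

t = x/V₂ + 2h·√(V₂²−V₁²)/(V₁V₂).
√(V₂²−V₁²) = √(3534²−1513²) = 3193.7 m/s; delay term = 2·46.7·3193.7/(1513·3534) = 0.05579 s.
t = 80.5/3534 + 0.05579 = 0.07857 s.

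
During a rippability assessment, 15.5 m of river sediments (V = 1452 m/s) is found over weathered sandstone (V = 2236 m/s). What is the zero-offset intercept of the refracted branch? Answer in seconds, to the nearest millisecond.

0.016 s

tᵢ = 2h·√(V₂²−V₁²)/(V₁V₂).
√(V₂²−V₁²) = √(2236²−1452²) = 1700.4 m/s.
tᵢ = 2·15.5·1700.4/(1452·2236) = 0.01624 s.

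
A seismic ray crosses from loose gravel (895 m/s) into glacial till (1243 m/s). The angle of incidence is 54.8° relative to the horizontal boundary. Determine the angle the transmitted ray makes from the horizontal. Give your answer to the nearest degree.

37°

Convert to the normal: θ₁ = 90° − 54.8° = 35.2°.
Snell's law: sin θ₂ = (V₂/V₁)·sin θ₁ = (1243/895)·sin 35.2° = 0.8006.
θ₂ = arcsin 0.8006 = 53.18° from the normal.
From the interface: 90° − 53.18° = 36.82°.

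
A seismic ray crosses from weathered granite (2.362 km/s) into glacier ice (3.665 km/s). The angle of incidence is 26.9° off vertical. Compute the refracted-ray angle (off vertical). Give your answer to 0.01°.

sin θ₁/V₁ = sin θ₂/V₂ ⇒ sin θ₂ = 3.665·sin 26.9°/2.362 = 3.665·0.4524/2.362 = 0.7020.
θ₂ = arcsin 0.7020 = 44.59° from the normal.

44.59°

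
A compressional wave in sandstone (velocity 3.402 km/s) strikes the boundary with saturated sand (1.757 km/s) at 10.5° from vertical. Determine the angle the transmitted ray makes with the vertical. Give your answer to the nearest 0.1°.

Snell's law: sin θ₂ = (V₂/V₁)·sin θ₁ = (1.757/3.402)·sin 10.5° = 0.0941.
θ₂ = arcsin 0.0941 = 5.40° from the normal.

5.4°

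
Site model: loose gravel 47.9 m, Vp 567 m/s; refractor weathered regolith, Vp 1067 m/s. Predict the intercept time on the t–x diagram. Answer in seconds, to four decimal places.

0.1431 s

tᵢ = 2h·√(V₂²−V₁²)/(V₁V₂).
√(V₂²−V₁²) = √(1067²−567²) = 903.9 m/s.
tᵢ = 2·47.9·903.9/(567·1067) = 0.14313 s.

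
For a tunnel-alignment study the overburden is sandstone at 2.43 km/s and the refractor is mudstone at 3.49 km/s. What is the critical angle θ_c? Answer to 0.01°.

Critical incidence: sin θ_c = V₁/V₂ = 2.43/3.49 = 0.6963.
θ_c = arcsin 0.6963 = 44.13°.

44.13°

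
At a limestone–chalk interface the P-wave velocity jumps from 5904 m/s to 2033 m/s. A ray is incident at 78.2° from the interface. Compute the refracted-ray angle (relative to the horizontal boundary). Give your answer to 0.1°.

Angle from the normal: 90° − 78.2° = 11.8°.
sin θ₁/V₁ = sin θ₂/V₂ ⇒ sin θ₂ = 2033·sin 11.8°/5904 = 2033·0.2045/5904 = 0.0704.
θ₂ = arcsin 0.0704 = 4.04° from the normal.
From the interface: 90° − 4.04° = 85.96°.

86.0°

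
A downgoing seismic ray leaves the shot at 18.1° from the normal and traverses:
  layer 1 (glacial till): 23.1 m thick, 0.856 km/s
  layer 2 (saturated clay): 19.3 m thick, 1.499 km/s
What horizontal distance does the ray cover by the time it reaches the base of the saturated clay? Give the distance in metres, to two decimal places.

20.06 m

Apply Snell's law at each interface; in layer i the horizontal offset is hᵢ·tan θᵢ.
Layer 1: θ = 18.10°; offset = 23.1·tan 18.10° = 7.5502 m.
Layer 2: sin θ = 1.499·sin 18.1°/0.856 = 0.5440, θ = 32.96°; offset = 19.3·tan 32.96° = 12.5142 m.
Total horizontal offset = 20.0644 m.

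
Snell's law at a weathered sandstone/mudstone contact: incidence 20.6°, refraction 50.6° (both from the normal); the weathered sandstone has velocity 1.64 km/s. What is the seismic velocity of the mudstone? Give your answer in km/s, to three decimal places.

3.602 km/s

Snell's law: sin 20.6°/V₁ = sin 50.6°/V₂.
V₂ = V₁·sin 50.6°/sin 20.6° = 1.64 × 2.1963 = 3.602 km/s.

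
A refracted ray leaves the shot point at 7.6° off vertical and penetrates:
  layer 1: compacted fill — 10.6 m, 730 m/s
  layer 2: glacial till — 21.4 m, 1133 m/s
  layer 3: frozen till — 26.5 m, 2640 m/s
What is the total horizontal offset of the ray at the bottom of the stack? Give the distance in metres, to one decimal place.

Ray parameter p = sin 7.6° / 730 m/s = 1.8117e-04 s/m.
Layer 1: θ = 7.60°; offset = 10.6·tan 7.60° = 1.414 m.
Layer 2: sin θ = p·1133 = 0.2053 → θ = 11.85°; offset = 21.4·tan 11.85° = 4.488 m.
Layer 3: sin θ = p·2640 = 0.4783 → θ = 28.57°; offset = 26.5·tan 28.57° = 14.433 m.
Σ offsets = 20.335 m.

20.3 m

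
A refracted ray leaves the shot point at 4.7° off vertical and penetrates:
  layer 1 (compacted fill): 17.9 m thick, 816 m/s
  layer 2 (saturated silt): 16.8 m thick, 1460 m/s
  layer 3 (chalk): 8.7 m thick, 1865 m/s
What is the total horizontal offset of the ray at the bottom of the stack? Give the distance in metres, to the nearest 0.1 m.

Apply Snell's law at each interface; in layer i the horizontal offset is hᵢ·tan θᵢ.
Layer 1: θ = 4.70°; offset = 17.9·tan 4.70° = 1.472 m.
Layer 2: sin θ = 1460·sin 4.7°/816 = 0.1466, θ = 8.43°; offset = 16.8·tan 8.43° = 2.490 m.
Layer 3: sin θ = 1865·sin 4.7°/816 = 0.1873, θ = 10.79°; offset = 8.7·tan 10.79° = 1.659 m.
Total horizontal offset = 5.620 m.

5.6 m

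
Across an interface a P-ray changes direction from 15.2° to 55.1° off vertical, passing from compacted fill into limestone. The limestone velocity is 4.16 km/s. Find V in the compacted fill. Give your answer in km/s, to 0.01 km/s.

1.33 km/s

sin 15.2° = 0.2622; sin 55.1° = 0.8202.
V₁ = V₂·(sin θ₁/sin θ₂) = 4.16·(0.2622/0.8202) = 1.33 km/s.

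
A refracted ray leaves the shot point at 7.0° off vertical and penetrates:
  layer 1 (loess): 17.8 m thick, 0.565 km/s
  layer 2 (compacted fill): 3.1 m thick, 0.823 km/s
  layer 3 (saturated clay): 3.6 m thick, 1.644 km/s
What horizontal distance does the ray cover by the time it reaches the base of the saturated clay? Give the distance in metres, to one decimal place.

4.1 m

Apply Snell's law at each interface; in layer i the horizontal offset is hᵢ·tan θᵢ.
Layer 1: θ = 7.00°; offset = 17.8·tan 7.00° = 2.186 m.
Layer 2: sin θ = 0.823·sin 7.0°/0.565 = 0.1775, θ = 10.23°; offset = 3.1·tan 10.23° = 0.559 m.
Layer 3: sin θ = 1.644·sin 7.0°/0.565 = 0.3546, θ = 20.77°; offset = 3.6·tan 20.77° = 1.365 m.
Σ offsets = 4.110 m.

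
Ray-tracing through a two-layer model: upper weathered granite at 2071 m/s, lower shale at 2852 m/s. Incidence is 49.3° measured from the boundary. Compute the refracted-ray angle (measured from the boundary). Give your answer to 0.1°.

26.1°

Convert to the normal: θ₁ = 90° − 49.3° = 40.7°.
sin θ₁/V₁ = sin θ₂/V₂ ⇒ sin θ₂ = 2852·sin 40.7°/2071 = 2852·0.6521/2071 = 0.8980.
θ₂ = sin⁻¹(0.8980) = 63.90° (from vertical).
From the interface: 90° − 63.90° = 26.10°.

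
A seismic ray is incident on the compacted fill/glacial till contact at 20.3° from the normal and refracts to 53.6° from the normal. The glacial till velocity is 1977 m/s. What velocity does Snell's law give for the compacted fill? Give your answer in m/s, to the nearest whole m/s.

852 m/s

Snell's law: sin 20.3°/V₁ = sin 53.6°/V₂.
V₁ = V₂·sin 20.3°/sin 53.6° = 1977 × 0.4310 = 852.15 m/s.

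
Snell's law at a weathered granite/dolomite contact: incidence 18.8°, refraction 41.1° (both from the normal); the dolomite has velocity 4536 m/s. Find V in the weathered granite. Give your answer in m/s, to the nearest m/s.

sin 18.8° = 0.3223; sin 41.1° = 0.6574.
V₁ = V₂·(sin θ₁/sin θ₂) = 4536·(0.3223/0.6574) = 2223.69 m/s.

2224 m/s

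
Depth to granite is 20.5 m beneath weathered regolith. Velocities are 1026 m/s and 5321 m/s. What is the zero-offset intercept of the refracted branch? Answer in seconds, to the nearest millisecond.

tᵢ = 2h·√(V₂²−V₁²)/(V₁V₂).
√(V₂²−V₁²) = √(5321²−1026²) = 5221.1 m/s.
tᵢ = 2·20.5·5221.1/(1026·5321) = 0.03921 s.

0.039 s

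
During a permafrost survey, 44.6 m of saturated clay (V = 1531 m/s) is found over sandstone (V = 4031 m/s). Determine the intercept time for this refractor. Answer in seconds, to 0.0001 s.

0.0539 s

θ_c = arcsin(V₁/V₂) = arcsin(1531/4031) = 22.32°; cos θ_c = 0.9251.
tᵢ = 2h·cos θ_c / V₁ = 2·44.6·0.9251 / 1531 = 0.05390 s.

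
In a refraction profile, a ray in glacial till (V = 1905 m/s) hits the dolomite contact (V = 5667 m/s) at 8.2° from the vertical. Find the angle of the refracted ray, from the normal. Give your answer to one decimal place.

25.1°

Snell's law: sin θ₂ = (V₂/V₁)·sin θ₁ = (5667/1905)·sin 8.2° = 0.4243.
θ₂ = sin⁻¹(0.4243) = 25.11° (from vertical).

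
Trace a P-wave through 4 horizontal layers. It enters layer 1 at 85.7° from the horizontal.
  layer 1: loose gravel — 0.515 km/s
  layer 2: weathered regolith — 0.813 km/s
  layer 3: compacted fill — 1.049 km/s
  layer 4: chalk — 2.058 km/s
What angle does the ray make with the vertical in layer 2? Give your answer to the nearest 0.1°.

From the normal: θ₁ = 90° − 85.7° = 4.3°.
Snell's law across each interface conserves sin θ / V, so sin θ_2 = V_2·sin θ₁/V₁.
sin θ_2 = 0.813 × sin 4.3° / 0.515 = 0.1184.
θ_2 = arcsin 0.1184 = 6.80°.

6.8°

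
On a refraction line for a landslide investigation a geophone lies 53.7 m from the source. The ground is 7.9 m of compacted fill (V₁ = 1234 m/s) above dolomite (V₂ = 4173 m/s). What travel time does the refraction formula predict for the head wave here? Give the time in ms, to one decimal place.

t = x/V₂ + 2h·√(V₂²−V₁²)/(V₁V₂).
√(V₂²−V₁²) = √(4173²−1234²) = 3986.4 m/s; delay term = 2·7.9·3986.4/(1234·4173) = 0.01223 s.
t = 53.7/4173 + 0.01223 = 0.02510 s.

25.1 ms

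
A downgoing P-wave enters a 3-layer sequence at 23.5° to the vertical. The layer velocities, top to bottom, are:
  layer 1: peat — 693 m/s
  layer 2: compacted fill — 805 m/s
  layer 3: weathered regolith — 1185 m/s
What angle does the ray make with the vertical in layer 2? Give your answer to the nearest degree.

28°

Ray parameter p = sin 23.5° / 693 = 5.7540e-04 s/m.
sin θ_2 = p·V_2 = 5.7540e-04 × 805 = 0.4632.
θ_2 = arcsin 0.4632 = 27.59°.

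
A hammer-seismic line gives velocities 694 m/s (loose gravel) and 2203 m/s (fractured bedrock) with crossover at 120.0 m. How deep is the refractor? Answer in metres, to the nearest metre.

43 m

x_cross = 2h·√((V₂+V₁)/(V₂−V₁)) → h = x_cross / (2·√((V₂+V₁)/(V₂−V₁))).
√((V₂+V₁)/(V₂−V₁)) = √((2203+694)/(2203−694)) = 1.3856.
h = 120.0 / (2·1.3856) = 43.30 m.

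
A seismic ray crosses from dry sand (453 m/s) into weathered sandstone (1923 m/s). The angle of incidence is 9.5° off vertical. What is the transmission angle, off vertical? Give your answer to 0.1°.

Snell's law: sin θ₂ = (V₂/V₁)·sin θ₁ = (1923/453)·sin 9.5° = 0.7006.
θ₂ = arcsin 0.7006 = 44.48° from the normal.

44.5°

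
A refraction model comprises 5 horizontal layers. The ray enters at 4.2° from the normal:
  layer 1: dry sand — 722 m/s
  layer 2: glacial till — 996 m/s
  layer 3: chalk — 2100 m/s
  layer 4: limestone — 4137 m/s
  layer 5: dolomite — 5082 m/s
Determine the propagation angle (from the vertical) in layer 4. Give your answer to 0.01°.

Ray parameter p = sin 4.2° / 722 = 1.0144e-04 s/m.
sin θ_4 = p·V_4 = 1.0144e-04 × 4137 = 0.4196.
θ_4 = arcsin 0.4196 = 24.81°.

24.81°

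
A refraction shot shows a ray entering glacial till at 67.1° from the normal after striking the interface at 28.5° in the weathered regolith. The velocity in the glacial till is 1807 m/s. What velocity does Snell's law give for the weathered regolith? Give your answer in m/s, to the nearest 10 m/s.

Snell's law: sin 28.5°/V₁ = sin 67.1°/V₂.
V₁ = V₂·sin 28.5°/sin 67.1° = 1807 × 0.5180 = 936.00 m/s.

940 m/s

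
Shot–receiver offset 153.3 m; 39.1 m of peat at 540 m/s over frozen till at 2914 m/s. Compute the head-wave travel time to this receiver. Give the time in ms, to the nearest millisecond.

t = x/V₂ + 2h·√(V₂²−V₁²)/(V₁V₂).
√(V₂²−V₁²) = √(2914²−540²) = 2863.5 m/s; delay term = 2·39.1·2863.5/(540·2914) = 0.14231 s.
t = 153.3/2914 + 0.14231 = 0.19491 s.

195 ms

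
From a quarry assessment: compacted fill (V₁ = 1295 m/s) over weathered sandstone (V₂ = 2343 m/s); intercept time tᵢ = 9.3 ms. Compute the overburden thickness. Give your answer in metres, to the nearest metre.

7 m

h = tᵢ·V₁·V₂ / (2·√(V₂²−V₁²)).
√(V₂²−V₁²) = √(2343² − 1295²) = 1952.6 m/s.
h = 0.0093 s × 1295 × 2343 / (2 × 1952.6) = 7.23 m.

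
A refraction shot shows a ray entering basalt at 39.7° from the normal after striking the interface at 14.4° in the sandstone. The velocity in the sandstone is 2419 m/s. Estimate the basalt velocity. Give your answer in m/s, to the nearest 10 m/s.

sin 14.4° = 0.2487; sin 39.7° = 0.6388.
V₂ = V₁·(sin θ₂/sin θ₁) = 2419·(0.6388/0.2487) = 6213.28 m/s.

6210 m/s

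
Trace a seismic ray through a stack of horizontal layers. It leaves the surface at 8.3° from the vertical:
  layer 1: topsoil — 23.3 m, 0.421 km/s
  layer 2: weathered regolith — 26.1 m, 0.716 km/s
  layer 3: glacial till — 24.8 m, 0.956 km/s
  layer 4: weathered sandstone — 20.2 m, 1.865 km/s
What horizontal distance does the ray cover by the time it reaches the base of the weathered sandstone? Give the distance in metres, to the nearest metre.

35 m

Apply Snell's law at each interface; in layer i the horizontal offset is hᵢ·tan θᵢ.
Layer 1: θ = 8.30°; offset = 23.3·tan 8.30° = 3.399 m.
Layer 2: sin θ = 0.716·sin 8.3°/0.421 = 0.2455, θ = 14.21°; offset = 26.1·tan 14.21° = 6.610 m.
Layer 3: sin θ = 0.956·sin 8.3°/0.421 = 0.3278, θ = 19.14°; offset = 24.8·tan 19.14° = 8.605 m.
Layer 4: sin θ = 1.865·sin 8.3°/0.421 = 0.6395, θ = 39.75°; offset = 20.2·tan 39.75° = 16.802 m.
Summing the layer offsets gives 35.416 m.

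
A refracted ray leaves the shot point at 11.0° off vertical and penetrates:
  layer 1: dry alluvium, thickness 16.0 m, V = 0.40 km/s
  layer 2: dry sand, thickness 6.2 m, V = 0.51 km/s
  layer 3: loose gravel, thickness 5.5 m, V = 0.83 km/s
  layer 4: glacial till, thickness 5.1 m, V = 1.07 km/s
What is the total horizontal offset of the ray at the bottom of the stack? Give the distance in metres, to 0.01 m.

p = sin θ₁/V₁ = sin 11.0°/0.40 = 4.7702e-01 s/km is conserved through the stack.
Layer 1: θ = 11.00°; offset = 16.0·tan 11.00° = 3.1101 m.
Layer 2: sin θ = p·0.51 = 0.2433 → θ = 14.08°; offset = 6.2·tan 14.08° = 1.5551 m.
Layer 3: sin θ = p·0.83 = 0.3959 → θ = 23.32°; offset = 5.5·tan 23.32° = 2.3714 m.
Layer 4: sin θ = p·1.07 = 0.5104 → θ = 30.69°; offset = 5.1·tan 30.69° = 3.0271 m.
Σ offsets = 10.0637 m.

10.06 m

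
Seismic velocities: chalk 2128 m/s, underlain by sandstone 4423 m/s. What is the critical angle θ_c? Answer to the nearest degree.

At critical incidence the refracted ray runs along the interface (θ₂ = 90°), so sin θ_c = V₁/V₂.
θ_c = arcsin(2128/4423) = arcsin 0.4811 = 28.76°.

29°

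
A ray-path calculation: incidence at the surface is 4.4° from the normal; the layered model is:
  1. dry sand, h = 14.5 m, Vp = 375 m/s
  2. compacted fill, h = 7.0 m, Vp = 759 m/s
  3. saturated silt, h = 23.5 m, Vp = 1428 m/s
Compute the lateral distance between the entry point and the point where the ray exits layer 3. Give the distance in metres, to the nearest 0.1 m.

Apply Snell's law at each interface; in layer i the horizontal offset is hᵢ·tan θᵢ.
Layer 1: θ = 4.40°; offset = 14.5·tan 4.40° = 1.116 m.
Layer 2: sin θ = 759·sin 4.4°/375 = 0.1553, θ = 8.93°; offset = 7.0·tan 8.93° = 1.100 m.
Layer 3: sin θ = 1428·sin 4.4°/375 = 0.2921, θ = 16.99°; offset = 23.5·tan 16.99° = 7.179 m.
Σ offsets = 9.395 m.

9.4 m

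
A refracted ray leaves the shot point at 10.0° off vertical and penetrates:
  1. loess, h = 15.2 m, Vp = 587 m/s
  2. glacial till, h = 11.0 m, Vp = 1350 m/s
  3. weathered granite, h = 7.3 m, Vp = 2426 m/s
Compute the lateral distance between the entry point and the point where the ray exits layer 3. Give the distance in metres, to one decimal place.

Apply Snell's law at each interface; in layer i the horizontal offset is hᵢ·tan θᵢ.
Layer 1: θ = 10.00°; offset = 15.2·tan 10.00° = 2.680 m.
Layer 2: sin θ = 1350·sin 10.0°/587 = 0.3994, θ = 23.54°; offset = 11.0·tan 23.54° = 4.792 m.
Layer 3: sin θ = 2426·sin 10.0°/587 = 0.7177, θ = 45.86°; offset = 7.3·tan 45.86° = 7.523 m.
Summing the layer offsets gives 14.995 m.

15.0 m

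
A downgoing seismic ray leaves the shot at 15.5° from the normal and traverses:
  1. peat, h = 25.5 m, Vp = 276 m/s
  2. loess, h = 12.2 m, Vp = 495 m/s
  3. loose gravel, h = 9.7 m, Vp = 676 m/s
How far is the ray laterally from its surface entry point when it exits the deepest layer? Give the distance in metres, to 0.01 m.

Apply Snell's law at each interface; in layer i the horizontal offset is hᵢ·tan θᵢ.
Layer 1: θ = 15.50°; offset = 25.5·tan 15.50° = 7.0718 m.
Layer 2: sin θ = 495·sin 15.5°/276 = 0.4793, θ = 28.64°; offset = 12.2·tan 28.64° = 6.6624 m.
Layer 3: sin θ = 676·sin 15.5°/276 = 0.6545, θ = 40.88°; offset = 9.7·tan 40.88° = 8.3979 m.
Σ offsets = 22.1321 m.

22.13 m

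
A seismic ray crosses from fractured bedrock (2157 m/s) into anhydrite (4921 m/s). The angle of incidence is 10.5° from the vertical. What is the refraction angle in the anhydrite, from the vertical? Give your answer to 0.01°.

Snell's law: sin θ₂ = (V₂/V₁)·sin θ₁ = (4921/2157)·sin 10.5° = 0.4158.
θ₂ = sin⁻¹(0.4158) = 24.57° (from vertical).

24.57°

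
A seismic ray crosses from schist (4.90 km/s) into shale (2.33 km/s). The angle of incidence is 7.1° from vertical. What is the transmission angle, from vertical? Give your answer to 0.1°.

3.4°

Snell's law: sin θ₂ = (V₂/V₁)·sin θ₁ = (2.33/4.90)·sin 7.1° = 0.0588.
θ₂ = sin⁻¹(0.0588) = 3.37° (from vertical).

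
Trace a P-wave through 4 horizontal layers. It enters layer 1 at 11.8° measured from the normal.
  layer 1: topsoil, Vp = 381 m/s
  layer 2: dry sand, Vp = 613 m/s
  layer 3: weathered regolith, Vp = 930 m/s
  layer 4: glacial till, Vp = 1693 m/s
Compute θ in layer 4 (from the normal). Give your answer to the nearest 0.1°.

Ray parameter p = sin 11.8° / 381 = 5.3674e-04 s/m.
sin θ_4 = p·V_4 = 5.3674e-04 × 1693 = 0.9087.
θ_4 = 65.33° from the vertical.

65.3°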